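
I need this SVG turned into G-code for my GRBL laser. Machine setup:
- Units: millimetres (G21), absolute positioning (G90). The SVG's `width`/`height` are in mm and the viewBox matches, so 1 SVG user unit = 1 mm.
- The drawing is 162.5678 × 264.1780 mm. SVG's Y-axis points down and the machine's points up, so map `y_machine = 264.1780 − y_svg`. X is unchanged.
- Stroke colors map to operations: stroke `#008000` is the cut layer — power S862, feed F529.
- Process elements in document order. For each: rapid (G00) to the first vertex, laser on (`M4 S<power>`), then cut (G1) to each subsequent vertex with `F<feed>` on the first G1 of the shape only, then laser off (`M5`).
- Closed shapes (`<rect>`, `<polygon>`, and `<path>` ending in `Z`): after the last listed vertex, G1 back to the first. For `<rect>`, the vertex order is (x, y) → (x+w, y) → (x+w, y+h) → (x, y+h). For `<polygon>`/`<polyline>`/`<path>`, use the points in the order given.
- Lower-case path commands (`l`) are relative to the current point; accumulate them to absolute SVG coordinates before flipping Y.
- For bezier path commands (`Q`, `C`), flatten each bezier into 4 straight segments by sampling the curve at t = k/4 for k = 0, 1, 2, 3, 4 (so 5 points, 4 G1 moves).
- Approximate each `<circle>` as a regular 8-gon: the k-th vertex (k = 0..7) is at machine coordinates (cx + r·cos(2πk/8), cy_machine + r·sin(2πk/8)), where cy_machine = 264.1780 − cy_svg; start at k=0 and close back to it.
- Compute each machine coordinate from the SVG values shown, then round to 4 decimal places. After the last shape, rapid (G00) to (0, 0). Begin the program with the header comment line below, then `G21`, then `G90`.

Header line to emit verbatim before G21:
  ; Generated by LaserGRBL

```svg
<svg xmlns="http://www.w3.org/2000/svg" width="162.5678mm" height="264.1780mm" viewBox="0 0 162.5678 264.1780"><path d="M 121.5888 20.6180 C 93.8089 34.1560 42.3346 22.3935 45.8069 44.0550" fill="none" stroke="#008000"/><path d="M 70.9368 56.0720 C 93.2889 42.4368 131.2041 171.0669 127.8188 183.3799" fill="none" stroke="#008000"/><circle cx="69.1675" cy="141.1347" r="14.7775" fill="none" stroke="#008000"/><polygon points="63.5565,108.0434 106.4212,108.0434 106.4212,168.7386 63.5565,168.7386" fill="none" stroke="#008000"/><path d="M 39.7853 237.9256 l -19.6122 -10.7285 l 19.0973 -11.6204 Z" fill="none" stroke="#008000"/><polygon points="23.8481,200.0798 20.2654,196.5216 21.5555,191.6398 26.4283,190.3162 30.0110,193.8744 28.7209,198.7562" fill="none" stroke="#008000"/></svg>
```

1 u = 1 mm; y_m = 264.1780 − y.

[1] `<path>` cubic bezier, #008000→cut S862 F529: (121.5888,243.5600) → (97.5399,237.2328) → (71.9783,234.8878) → (52.2764,231.0197) → (45.8069,220.1230)

[2] `<path>` cubic bezier, #008000→cut S862 F529: (70.9368,208.1060) → (89.7305,195.6980) → (109.0293,154.1826) → (123.5024,107.8020) → (127.8188,80.7981)

[3] `<circle>` circle, #008000→cut S862 F529: (83.9450,123.0433) → (79.6168,133.4926) → (69.1675,137.8208) → (58.7182,133.4926) → (54.3900,123.0433) → (58.7182,112.5940) → (69.1675,108.2658) → (79.6168,112.5940) → (83.9450,123.0433) (closed)

[4] `<polygon>` rectangle, #008000→cut S862 F529: (63.5565,156.1346) → (106.4212,156.1346) → (106.4212,95.4394) → (63.5565,95.4394) → (63.5565,156.1346) (closed)

[5] `<path>` regular polygon, #008000→cut S862 F529: (39.7853,26.2524) → (20.1731,36.9809) → (39.2704,48.6013) → (39.7853,26.2524) (closed)

[6] `<polygon>` regular polygon, #008000→cut S862 F529: (23.8481,64.0982) → (20.2654,67.6564) → (21.5555,72.5382) → (26.4283,73.8618) → (30.0110,70.3036) → (28.7209,65.4218) → (23.8481,64.0982) (closed)

; Generated by LaserGRBL
G21
G90
G00 X121.5888 Y243.5600
M4 S862
G1 X97.5399 Y237.2328 F529
G1 X71.9783 Y234.8878
G1 X52.2764 Y231.0197
G1 X45.8069 Y220.1230
M5
G00 X70.9368 Y208.1060
M4 S862
G1 X89.7305 Y195.6980 F529
G1 X109.0293 Y154.1826
G1 X123.5024 Y107.8020
G1 X127.8188 Y80.7981
M5
G00 X83.9450 Y123.0433
M4 S862
G1 X79.6168 Y133.4926 F529
G1 X69.1675 Y137.8208
G1 X58.7182 Y133.4926
G1 X54.3900 Y123.0433
G1 X58.7182 Y112.5940
G1 X69.1675 Y108.2658
G1 X79.6168 Y112.5940
G1 X83.9450 Y123.0433
M5
G00 X63.5565 Y156.1346
M4 S862
G1 X106.4212 Y156.1346 F529
G1 X106.4212 Y95.4394
G1 X63.5565 Y95.4394
G1 X63.5565 Y156.1346
M5
G00 X39.7853 Y26.2524
M4 S862
G1 X20.1731 Y36.9809 F529
G1 X39.2704 Y48.6013
G1 X39.7853 Y26.2524
M5
G00 X23.8481 Y64.0982
M4 S862
G1 X20.2654 Y67.6564 F529
G1 X21.5555 Y72.5382
G1 X26.4283 Y73.8618
G1 X30.0110 Y70.3036
G1 X28.7209 Y65.4218
G1 X23.8481 Y64.0982
M5
G00 X0.0000 Y0.0000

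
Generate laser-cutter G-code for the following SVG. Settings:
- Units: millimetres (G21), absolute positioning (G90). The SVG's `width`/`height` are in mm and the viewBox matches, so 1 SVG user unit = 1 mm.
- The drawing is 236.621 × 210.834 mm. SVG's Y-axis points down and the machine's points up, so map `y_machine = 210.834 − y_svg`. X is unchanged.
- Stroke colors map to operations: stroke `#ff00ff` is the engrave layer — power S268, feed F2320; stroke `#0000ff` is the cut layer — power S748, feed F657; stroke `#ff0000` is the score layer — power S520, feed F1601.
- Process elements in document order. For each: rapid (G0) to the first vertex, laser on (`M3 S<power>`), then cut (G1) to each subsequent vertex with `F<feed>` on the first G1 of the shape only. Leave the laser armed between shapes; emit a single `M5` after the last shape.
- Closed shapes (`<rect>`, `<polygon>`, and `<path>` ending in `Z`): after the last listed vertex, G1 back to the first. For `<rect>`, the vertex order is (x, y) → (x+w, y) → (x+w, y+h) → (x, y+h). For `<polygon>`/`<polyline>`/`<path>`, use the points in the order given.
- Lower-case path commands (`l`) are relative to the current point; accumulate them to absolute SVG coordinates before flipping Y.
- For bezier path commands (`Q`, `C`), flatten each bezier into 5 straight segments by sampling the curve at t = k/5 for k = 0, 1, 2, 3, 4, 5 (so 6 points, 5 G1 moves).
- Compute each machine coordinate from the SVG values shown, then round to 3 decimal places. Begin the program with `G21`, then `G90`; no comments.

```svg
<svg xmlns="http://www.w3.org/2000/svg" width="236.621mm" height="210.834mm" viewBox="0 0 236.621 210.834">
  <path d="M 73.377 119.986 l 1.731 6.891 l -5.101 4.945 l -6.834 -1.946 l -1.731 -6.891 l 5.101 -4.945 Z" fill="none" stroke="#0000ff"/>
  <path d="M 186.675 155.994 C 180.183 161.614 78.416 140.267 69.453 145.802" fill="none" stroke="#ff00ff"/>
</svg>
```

G21
G90
G0 X73.377 Y90.848
M3 S748
G1 X75.108 Y83.957 F657
G1 X70.007 Y79.012
G1 X63.173 Y80.958
G1 X61.442 Y87.849
G1 X66.543 Y92.794
G1 X73.377 Y90.848
G0 X186.675 Y54.840
M3 S268
G1 X172.851 Y54.273 F2320
G1 X145.190 Y57.594
G1 X112.717 Y62.217
G1 X84.463 Y65.558
G1 X69.453 Y65.032
M5

Since the viewBox matches the mm dimensions, user units are millimetres directly. The only transform is the Y-flip y_m = 210.834 − y_svg.

Shape 1 is a regular polygon drawn with `<path>`. Its stroke #0000ff means cut at S748, F657. After flipping Y the toolpath is (73.377,90.848) → (75.108,83.957) → (70.007,79.012) → (63.173,80.958) → (61.442,87.849) → (66.543,92.794) → (73.377,90.848), returning to the start.

Shape 2 is a cubic bezier drawn with `<path>`. Its stroke #ff00ff means engrave at S268, F2320. After flipping Y the toolpath is (186.675,54.840) → (172.851,54.273) → (145.190,57.594) → (112.717,62.217) → (84.463,65.558) → (69.453,65.032).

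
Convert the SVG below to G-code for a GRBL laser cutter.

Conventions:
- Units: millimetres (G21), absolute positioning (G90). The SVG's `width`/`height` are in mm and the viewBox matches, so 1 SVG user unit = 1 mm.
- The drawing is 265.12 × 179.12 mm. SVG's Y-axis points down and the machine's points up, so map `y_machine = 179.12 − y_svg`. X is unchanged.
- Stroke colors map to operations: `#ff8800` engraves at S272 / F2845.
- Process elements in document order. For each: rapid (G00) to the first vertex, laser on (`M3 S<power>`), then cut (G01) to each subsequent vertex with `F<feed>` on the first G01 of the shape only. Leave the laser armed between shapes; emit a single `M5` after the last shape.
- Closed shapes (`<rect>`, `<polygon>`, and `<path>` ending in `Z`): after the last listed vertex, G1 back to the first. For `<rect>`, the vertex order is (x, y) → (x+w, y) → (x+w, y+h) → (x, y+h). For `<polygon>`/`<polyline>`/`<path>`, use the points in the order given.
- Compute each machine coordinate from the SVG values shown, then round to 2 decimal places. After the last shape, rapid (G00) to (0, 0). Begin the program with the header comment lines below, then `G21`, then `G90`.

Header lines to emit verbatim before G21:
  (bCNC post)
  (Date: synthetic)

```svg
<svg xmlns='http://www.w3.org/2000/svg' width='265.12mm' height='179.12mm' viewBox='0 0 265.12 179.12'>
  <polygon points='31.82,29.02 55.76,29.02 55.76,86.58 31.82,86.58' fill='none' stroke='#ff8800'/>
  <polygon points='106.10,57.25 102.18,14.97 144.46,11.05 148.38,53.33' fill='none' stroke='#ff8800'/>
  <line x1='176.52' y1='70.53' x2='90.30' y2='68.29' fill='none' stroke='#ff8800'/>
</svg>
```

(bCNC post)
(Date: synthetic)
G21
G90
G00 X31.82 Y150.10
M3 S272
G01 X55.76 Y150.10 F2845
G01 X55.76 Y92.54
G01 X31.82 Y92.54
G01 X31.82 Y150.10
G00 X106.10 Y121.87
M3 S272
G01 X102.18 Y164.15 F2845
G01 X144.46 Y168.07
G01 X148.38 Y125.79
G01 X106.10 Y121.87
G00 X176.52 Y108.59
M3 S272
G01 X90.30 Y110.83 F2845
M5
G00 X0.00 Y0.00

viewBox `0 0 265.12 179.12` with mm width/height → 1 unit = 1 mm. Flip: y_m = 179.12 − y_svg.

**Shape 1** — `<polygon>` rectangle, stroke `#ff8800` → engrave (S272, F2845). Machine vertices: (31.82,150.10) → (55.76,150.10) → (55.76,92.54) → (31.82,92.54) → (31.82,150.10). Closed: final G1 returns to the first vertex.

**Shape 2** — `<polygon>` regular polygon, stroke `#ff8800` → engrave (S272, F2845). Machine vertices: (106.10,121.87) → (102.18,164.15) → (144.46,168.07) → (148.38,125.79) → (106.10,121.87). Closed: final G1 returns to the first vertex.

**Shape 3** — `<line>` line segment, stroke `#ff8800` → engrave (S272, F2845). Machine vertices: (176.52,108.59) → (90.30,110.83). Open path.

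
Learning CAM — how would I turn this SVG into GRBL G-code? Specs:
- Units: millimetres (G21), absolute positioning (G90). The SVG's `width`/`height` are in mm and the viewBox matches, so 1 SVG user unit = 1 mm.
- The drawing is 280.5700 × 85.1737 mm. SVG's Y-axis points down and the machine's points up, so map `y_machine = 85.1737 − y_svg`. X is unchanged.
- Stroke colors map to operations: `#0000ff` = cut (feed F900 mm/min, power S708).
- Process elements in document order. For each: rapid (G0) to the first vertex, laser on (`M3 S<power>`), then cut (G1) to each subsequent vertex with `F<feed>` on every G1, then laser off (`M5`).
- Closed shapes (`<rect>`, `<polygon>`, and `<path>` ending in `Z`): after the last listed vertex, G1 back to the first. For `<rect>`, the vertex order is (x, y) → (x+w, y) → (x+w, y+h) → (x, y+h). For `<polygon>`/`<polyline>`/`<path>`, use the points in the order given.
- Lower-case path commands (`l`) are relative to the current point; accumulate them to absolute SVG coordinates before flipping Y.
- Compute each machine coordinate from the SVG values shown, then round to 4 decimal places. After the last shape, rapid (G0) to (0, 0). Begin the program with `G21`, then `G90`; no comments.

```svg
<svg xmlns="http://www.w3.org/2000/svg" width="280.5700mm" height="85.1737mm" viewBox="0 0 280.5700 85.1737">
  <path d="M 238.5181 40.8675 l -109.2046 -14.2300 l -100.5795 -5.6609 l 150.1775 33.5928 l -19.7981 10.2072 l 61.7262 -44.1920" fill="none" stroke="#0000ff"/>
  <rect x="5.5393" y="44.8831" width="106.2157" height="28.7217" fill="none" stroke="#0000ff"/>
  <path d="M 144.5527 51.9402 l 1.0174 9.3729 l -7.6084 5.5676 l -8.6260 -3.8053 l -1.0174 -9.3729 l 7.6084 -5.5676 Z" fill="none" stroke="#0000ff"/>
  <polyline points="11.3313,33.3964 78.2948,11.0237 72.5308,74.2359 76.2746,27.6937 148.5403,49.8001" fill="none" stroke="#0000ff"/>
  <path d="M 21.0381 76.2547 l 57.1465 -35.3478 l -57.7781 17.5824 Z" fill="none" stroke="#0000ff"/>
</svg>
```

G21
G90
G0 X238.5181 Y44.3062
M3 S708
G1 X129.3135 Y58.5362 F900
G1 X28.7340 Y64.1971 F900
G1 X178.9115 Y30.6043 F900
G1 X159.1134 Y20.3971 F900
G1 X220.8396 Y64.5891 F900
M5
G0 X5.5393 Y40.2906
M3 S708
G1 X111.7550 Y40.2906 F900
G1 X111.7550 Y11.5689 F900
G1 X5.5393 Y11.5689 F900
G1 X5.5393 Y40.2906 F900
M5
G0 X144.5527 Y33.2335
M3 S708
G1 X145.5701 Y23.8606 F900
G1 X137.9617 Y18.2930 F900
G1 X129.3357 Y22.0983 F900
G1 X128.3183 Y31.4712 F900
G1 X135.9267 Y37.0388 F900
G1 X144.5527 Y33.2335 F900
M5
G0 X11.3313 Y51.7773
M3 S708
G1 X78.2948 Y74.1500 F900
G1 X72.5308 Y10.9378 F900
G1 X76.2746 Y57.4800 F900
G1 X148.5403 Y35.3736 F900
M5
G0 X21.0381 Y8.9190
M3 S708
G1 X78.1846 Y44.2668 F900
G1 X20.4065 Y26.6844 F900
G1 X21.0381 Y8.9190 F900
M5
G0 X0.0000 Y0.0000

viewBox `0 0 280.5700 85.1737` with mm width/height → 1 unit = 1 mm. Flip: y_m = 85.1737 − y_svg.

**Shape 1** — `<path>` open polyline, stroke `#0000ff` → cut (S708, F900). Machine vertices: (238.5181,44.3062) → (129.3135,58.5362) → (28.7340,64.1971) → (178.9115,30.6043) → (159.1134,20.3971) → (220.8396,64.5891). Open path.

**Shape 2** — `<rect>` rectangle, stroke `#0000ff` → cut (S708, F900). Machine vertices: (5.5393,40.2906) → (111.7550,40.2906) → (111.7550,11.5689) → (5.5393,11.5689) → (5.5393,40.2906). Closed: final G1 returns to the first vertex.

**Shape 3** — `<path>` regular polygon, stroke `#0000ff` → cut (S708, F900). Machine vertices: (144.5527,33.2335) → (145.5701,23.8606) → (137.9617,18.2930) → (129.3357,22.0983) → (128.3183,31.4712) → (135.9267,37.0388) → (144.5527,33.2335). Closed: final G1 returns to the first vertex.

**Shape 4** — `<polyline>` open polyline, stroke `#0000ff` → cut (S708, F900). Machine vertices: (11.3313,51.7773) → (78.2948,74.1500) → (72.5308,10.9378) → (76.2746,57.4800) → (148.5403,35.3736). Open path.

**Shape 5** — `<path>` closed polygon, stroke `#0000ff` → cut (S708, F900). Machine vertices: (21.0381,8.9190) → (78.1846,44.2668) → (20.4065,26.6844) → (21.0381,8.9190). Closed: final G1 returns to the first vertex.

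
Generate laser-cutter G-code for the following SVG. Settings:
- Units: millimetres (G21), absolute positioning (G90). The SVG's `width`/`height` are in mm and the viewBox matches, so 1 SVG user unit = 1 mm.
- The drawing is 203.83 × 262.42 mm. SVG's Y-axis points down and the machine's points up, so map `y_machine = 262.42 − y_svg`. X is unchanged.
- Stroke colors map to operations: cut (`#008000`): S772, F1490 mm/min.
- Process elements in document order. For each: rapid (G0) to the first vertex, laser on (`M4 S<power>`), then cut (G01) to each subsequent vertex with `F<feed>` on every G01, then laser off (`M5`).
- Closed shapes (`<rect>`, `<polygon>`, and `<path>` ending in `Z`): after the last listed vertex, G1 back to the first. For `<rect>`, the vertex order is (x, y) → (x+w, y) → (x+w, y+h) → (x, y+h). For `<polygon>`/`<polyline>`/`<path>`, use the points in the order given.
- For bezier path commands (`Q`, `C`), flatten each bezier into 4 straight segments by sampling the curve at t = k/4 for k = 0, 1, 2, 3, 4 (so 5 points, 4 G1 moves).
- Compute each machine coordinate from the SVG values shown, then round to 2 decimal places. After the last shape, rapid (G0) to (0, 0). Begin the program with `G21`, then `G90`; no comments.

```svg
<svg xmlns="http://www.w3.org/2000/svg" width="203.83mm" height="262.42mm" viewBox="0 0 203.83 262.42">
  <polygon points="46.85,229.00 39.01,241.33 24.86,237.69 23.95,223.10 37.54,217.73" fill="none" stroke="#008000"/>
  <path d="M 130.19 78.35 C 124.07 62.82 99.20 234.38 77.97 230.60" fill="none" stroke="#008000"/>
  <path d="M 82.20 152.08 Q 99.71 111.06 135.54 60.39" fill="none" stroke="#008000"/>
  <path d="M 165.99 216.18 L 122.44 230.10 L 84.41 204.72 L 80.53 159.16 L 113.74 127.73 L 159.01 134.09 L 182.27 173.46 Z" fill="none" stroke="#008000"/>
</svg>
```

G21
G90
G0 X46.85 Y33.42
M4 S772
G01 X39.01 Y21.09 F1490
G01 X24.86 Y24.73 F1490
G01 X23.95 Y39.32 F1490
G01 X37.54 Y44.69 F1490
G01 X46.85 Y33.42 F1490
M5
G0 X130.19 Y184.07
M4 S772
G01 X122.43 Y166.30 F1490
G01 X109.75 Y112.35 F1490
G01 X94.23 Y56.20 F1490
G01 X77.97 Y31.82 F1490
M5
G0 X82.20 Y110.34
M4 S772
G01 X92.10 Y131.45 F1490
G01 X104.29 Y153.77 F1490
G01 X118.77 Y177.30 F1490
G01 X135.54 Y202.03 F1490
M5
G0 X165.99 Y46.24
M4 S772
G01 X122.44 Y32.32 F1490
G01 X84.41 Y57.70 F1490
G01 X80.53 Y103.26 F1490
G01 X113.74 Y134.69 F1490
G01 X159.01 Y128.33 F1490
G01 X182.27 Y88.96 F1490
G01 X165.99 Y46.24 F1490
M5
G0 X0.00 Y0.00

viewBox `0 0 203.83 262.42` with mm width/height → 1 unit = 1 mm. Flip: y_m = 262.42 − y_svg.

**Shape 1** — `<polygon>` regular polygon, stroke `#008000` → cut (S772, F1490). Machine vertices: (46.85,33.42) → (39.01,21.09) → (24.86,24.73) → (23.95,39.32) → (37.54,44.69) → (46.85,33.42). Closed: final G1 returns to the first vertex.

**Shape 2** — `<path>` cubic bezier, stroke `#008000` → cut (S772, F1490). Control points (SVG): P0=(130.19,78.35), P1=(124.07,62.82), P2=(99.20,234.38), P3=(77.97,230.60); sampled at t=k/4. Machine vertices: (130.19,184.07) → (122.43,166.30) → (109.75,112.35) → (94.23,56.20) → (77.97,31.82). Open path.

**Shape 3** — `<path>` quadratic bezier, stroke `#008000` → cut (S772, F1490). Control points (SVG): P0=(82.20,152.08), P1=(99.71,111.06), P2=(135.54,60.39); sampled at t=k/4. Machine vertices: (82.20,110.34) → (92.10,131.45) → (104.29,153.77) → (118.77,177.30) → (135.54,202.03). Open path.

**Shape 4** — `<path>` regular polygon, stroke `#008000` → cut (S772, F1490). Machine vertices: (165.99,46.24) → (122.44,32.32) → (84.41,57.70) → (80.53,103.26) → (113.74,134.69) → (159.01,128.33) → (182.27,88.96) → (165.99,46.24). Closed: final G1 returns to the first vertex.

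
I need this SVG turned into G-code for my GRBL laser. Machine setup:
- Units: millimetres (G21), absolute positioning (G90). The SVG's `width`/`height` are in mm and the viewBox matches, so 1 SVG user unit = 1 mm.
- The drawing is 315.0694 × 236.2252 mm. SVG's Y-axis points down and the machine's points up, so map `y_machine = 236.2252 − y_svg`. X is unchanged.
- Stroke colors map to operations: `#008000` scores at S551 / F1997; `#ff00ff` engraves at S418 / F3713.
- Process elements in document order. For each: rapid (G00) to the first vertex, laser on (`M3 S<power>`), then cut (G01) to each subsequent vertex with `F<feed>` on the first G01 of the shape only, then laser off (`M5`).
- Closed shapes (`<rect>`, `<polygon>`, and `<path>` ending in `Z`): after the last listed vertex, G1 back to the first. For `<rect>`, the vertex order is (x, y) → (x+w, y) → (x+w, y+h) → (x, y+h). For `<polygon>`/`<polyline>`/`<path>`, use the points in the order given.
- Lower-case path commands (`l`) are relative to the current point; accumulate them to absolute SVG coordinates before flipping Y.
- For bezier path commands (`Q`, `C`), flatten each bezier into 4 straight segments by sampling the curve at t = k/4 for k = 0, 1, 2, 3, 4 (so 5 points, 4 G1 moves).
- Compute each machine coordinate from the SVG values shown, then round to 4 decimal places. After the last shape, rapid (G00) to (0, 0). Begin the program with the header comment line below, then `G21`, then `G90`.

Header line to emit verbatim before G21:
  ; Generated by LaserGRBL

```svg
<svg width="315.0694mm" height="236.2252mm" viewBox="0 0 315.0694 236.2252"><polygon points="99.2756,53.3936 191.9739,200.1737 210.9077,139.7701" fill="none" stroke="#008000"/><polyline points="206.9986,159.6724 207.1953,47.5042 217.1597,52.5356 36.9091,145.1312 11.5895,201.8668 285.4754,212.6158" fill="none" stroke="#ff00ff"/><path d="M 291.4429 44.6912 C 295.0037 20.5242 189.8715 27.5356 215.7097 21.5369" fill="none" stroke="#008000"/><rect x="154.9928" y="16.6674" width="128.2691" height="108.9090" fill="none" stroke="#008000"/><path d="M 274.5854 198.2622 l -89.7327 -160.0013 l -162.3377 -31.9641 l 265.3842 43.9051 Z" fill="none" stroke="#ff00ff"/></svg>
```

; Generated by LaserGRBL
G21
G90
G00 X99.2756 Y182.8316
M3 S551
G01 X191.9739 Y36.0515 F1997
G01 X210.9077 Y96.4551
G01 X99.2756 Y182.8316
M5
G00 X206.9986 Y76.5528
M3 S418
G01 X207.1953 Y188.7210 F3713
G01 X217.1597 Y183.6896
G01 X36.9091 Y91.0940
G01 X11.5895 Y34.3584
G01 X285.4754 Y23.6094
M5
G00 X291.4429 Y191.5340
M3 S551
G01 X277.4783 Y204.5037 F1997
G01 X245.2223 Y209.9243
G01 X217.1433 Y211.9382
G01 X215.7097 Y214.6883
M5
G00 X154.9928 Y219.5578
M3 S551
G01 X283.2619 Y219.5578 F1997
G01 X283.2619 Y110.6488
G01 X154.9928 Y110.6488
G01 X154.9928 Y219.5578
M5
G00 X274.5854 Y37.9630
M3 S418
G01 X184.8527 Y197.9643 F3713
G01 X22.5150 Y229.9284
G01 X287.8992 Y186.0233
G01 X274.5854 Y37.9630
M5
G00 X0.0000 Y0.0000

1 u = 1 mm; y_m = 236.2252 − y.

[1] `<polygon>` closed polygon, #008000→score S551 F1997: (99.2756,182.8316) → (191.9739,36.0515) → (210.9077,96.4551) → (99.2756,182.8316) (closed)

[2] `<polyline>` open polyline, #ff00ff→engrave S418 F3713: (206.9986,76.5528) → (207.1953,188.7210) → (217.1597,183.6896) → (36.9091,91.0940) → (11.5895,34.3584) → (285.4754,23.6094)

[3] `<path>` cubic bezier, #008000→score S551 F1997: (291.4429,191.5340) → (277.4783,204.5037) → (245.2223,209.9243) → (217.1433,211.9382) → (215.7097,214.6883)

[4] `<rect>` rectangle, #008000→score S551 F1997: (154.9928,219.5578) → (283.2619,219.5578) → (283.2619,110.6488) → (154.9928,110.6488) → (154.9928,219.5578) (closed)

[5] `<path>` closed polygon, #ff00ff→engrave S418 F3713: (274.5854,37.9630) → (184.8527,197.9643) → (22.5150,229.9284) → (287.8992,186.0233) → (274.5854,37.9630) (closed)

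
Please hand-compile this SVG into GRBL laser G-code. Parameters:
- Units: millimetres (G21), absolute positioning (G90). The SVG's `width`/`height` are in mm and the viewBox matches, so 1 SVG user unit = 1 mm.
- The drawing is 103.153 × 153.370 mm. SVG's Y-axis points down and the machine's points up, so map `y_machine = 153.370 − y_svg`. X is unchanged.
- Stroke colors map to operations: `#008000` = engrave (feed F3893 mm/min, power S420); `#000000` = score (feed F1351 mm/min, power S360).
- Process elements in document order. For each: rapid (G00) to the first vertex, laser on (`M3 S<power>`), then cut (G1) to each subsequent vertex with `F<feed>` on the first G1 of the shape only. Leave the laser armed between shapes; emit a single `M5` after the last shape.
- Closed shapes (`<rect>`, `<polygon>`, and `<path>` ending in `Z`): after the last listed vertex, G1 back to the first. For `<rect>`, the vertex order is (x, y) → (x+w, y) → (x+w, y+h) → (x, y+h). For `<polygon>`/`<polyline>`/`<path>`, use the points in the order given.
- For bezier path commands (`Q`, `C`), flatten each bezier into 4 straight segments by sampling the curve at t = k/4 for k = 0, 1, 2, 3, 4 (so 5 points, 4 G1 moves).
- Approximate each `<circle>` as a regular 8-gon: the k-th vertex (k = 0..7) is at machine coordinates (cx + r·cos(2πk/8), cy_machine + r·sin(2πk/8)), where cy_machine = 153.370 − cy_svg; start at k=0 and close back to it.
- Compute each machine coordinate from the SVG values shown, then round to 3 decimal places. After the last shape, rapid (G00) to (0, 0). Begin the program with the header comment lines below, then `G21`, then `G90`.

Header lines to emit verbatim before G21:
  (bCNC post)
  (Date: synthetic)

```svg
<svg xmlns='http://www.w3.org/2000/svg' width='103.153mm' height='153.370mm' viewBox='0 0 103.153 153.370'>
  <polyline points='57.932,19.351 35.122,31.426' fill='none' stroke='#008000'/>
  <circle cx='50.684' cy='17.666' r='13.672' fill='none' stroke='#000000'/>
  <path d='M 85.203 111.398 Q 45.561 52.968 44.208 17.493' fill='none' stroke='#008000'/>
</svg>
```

(bCNC post)
(Date: synthetic)
G21
G90
G00 X57.932 Y134.019
M3 S420
G1 X35.122 Y121.944 F3893
G00 X64.356 Y135.704
M3 S360
G1 X60.352 Y145.372 F1351
G1 X50.684 Y149.376
G1 X41.016 Y145.372
G1 X37.012 Y135.704
G1 X41.016 Y126.036
G1 X50.684 Y122.032
G1 X60.352 Y126.036
G1 X64.356 Y135.704
G00 X85.203 Y41.972
M3 S420
G1 X67.775 Y69.752 F3893
G1 X55.133 Y94.663
G1 X47.278 Y116.705
G1 X44.208 Y135.877
M5
G00 X0.000 Y0.000

Since the viewBox matches the mm dimensions, user units are millimetres directly. The only transform is the Y-flip y_m = 153.370 − y_svg.

Shape 1 is a line segment drawn with `<polyline>`. Its stroke #008000 means engrave at S420, F3893. After flipping Y the toolpath is (57.932,134.019) → (35.122,121.944).

Shape 2 is a circle drawn with `<circle>`. Its stroke #000000 means score at S360, F1351. After flipping Y the toolpath is (64.356,135.704) → (60.352,145.372) → (50.684,149.376) → (41.016,145.372) → (37.012,135.704) → (41.016,126.036) → (50.684,122.032) → (60.352,126.036) → (64.356,135.704), returning to the start.

Shape 3 is a quadratic bezier drawn with `<path>`. Its stroke #008000 means engrave at S420, F3893. After flipping Y the toolpath is (85.203,41.972) → (67.775,69.752) → (55.133,94.663) → (47.278,116.705) → (44.208,135.877).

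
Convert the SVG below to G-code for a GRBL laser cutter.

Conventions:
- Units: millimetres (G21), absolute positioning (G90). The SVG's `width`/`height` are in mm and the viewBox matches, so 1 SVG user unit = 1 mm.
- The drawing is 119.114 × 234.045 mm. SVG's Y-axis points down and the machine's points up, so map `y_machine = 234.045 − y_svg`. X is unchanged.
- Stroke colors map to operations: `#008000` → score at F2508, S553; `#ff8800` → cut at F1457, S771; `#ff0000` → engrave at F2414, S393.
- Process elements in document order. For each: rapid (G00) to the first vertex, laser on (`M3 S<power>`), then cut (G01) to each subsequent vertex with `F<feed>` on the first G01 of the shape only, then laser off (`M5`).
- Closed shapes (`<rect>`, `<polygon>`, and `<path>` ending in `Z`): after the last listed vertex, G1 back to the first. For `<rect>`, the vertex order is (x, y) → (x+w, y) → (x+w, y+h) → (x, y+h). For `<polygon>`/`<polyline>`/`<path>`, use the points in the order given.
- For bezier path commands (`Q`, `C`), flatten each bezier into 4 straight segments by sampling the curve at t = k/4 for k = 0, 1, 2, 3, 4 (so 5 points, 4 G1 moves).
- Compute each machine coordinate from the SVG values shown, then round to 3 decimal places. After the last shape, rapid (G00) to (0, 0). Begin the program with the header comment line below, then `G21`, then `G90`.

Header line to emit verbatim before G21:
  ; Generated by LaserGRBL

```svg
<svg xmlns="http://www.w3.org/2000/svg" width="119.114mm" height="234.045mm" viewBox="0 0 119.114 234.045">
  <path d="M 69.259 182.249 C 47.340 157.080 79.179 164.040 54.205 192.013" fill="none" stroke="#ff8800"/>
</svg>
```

1 u = 1 mm; y_m = 234.045 − y.

[1] `<path>` cubic bezier, #ff8800→cut S771 F1457: (69.259,51.796) → (61.172,64.822) → (62.878,66.842) → (64.011,58.898) → (54.205,42.032)

; Generated by LaserGRBL
G21
G90
G00 X69.259 Y51.796
M3 S771
G01 X61.172 Y64.822 F1457
G01 X62.878 Y66.842
G01 X64.011 Y58.898
G01 X54.205 Y42.032
M5
G00 X0.000 Y0.000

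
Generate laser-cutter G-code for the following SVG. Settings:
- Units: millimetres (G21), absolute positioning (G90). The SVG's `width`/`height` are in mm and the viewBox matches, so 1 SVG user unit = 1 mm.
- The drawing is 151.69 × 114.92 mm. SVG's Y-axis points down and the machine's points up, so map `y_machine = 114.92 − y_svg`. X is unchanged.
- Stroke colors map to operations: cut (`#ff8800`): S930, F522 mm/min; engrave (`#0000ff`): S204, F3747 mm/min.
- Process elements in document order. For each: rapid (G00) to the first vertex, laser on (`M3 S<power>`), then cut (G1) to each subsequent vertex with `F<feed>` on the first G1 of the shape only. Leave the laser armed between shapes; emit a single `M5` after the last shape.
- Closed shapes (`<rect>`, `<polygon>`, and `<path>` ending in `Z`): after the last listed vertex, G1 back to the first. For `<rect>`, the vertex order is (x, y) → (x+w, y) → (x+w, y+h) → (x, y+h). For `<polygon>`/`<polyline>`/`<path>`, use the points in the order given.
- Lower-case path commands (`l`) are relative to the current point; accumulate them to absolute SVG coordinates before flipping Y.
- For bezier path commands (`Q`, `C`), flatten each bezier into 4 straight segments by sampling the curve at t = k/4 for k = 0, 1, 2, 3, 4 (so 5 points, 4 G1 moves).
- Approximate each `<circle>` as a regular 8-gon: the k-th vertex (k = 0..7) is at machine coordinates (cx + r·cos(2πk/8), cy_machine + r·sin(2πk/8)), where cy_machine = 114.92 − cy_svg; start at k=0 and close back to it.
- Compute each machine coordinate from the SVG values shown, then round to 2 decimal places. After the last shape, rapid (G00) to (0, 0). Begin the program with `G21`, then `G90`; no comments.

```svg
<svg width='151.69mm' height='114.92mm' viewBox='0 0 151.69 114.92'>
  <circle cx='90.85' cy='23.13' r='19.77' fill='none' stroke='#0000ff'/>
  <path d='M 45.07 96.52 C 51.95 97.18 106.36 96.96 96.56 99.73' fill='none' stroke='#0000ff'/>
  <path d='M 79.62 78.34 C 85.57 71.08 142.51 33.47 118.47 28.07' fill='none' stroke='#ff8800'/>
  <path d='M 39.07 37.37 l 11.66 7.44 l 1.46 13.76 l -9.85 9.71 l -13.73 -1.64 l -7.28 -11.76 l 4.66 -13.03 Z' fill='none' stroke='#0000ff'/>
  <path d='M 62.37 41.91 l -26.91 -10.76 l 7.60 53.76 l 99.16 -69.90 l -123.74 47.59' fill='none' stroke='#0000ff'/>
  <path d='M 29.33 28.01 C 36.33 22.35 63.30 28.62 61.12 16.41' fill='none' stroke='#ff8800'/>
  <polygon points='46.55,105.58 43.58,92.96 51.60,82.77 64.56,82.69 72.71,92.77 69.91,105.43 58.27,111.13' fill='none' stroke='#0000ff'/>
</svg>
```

G21
G90
G00 X110.62 Y91.79
M3 S204
G1 X104.83 Y105.77 F3747
G1 X90.85 Y111.56
G1 X76.87 Y105.77
G1 X71.08 Y91.79
G1 X76.87 Y77.81
G1 X90.85 Y72.02
G1 X104.83 Y77.81
G1 X110.62 Y91.79
G00 X45.07 Y18.40
M3 S204
G1 X57.40 Y18.01 F3747
G1 X77.07 Y17.59
G1 X93.62 Y16.77
G1 X96.56 Y15.19
G00 X79.62 Y36.58
M3 S930
G1 X91.58 Y46.74 F522
G1 X110.29 Y62.41
G1 X123.38 Y77.74
G1 X118.47 Y86.85
G00 X39.07 Y77.55
M3 S204
G1 X50.73 Y70.11 F3747
G1 X52.19 Y56.35
G1 X42.34 Y46.64
G1 X28.61 Y48.28
G1 X21.33 Y60.04
G1 X25.99 Y73.07
G1 X39.07 Y77.55
G00 X62.37 Y73.01
M3 S204
G1 X35.46 Y83.77 F3747
G1 X43.06 Y30.01
G1 X142.22 Y99.91
G1 X18.48 Y52.32
G00 X29.33 Y86.91
M3 S930
G1 X37.56 Y89.39 F522
G1 X48.67 Y90.25
G1 X58.06 Y92.34
G1 X61.12 Y98.51
G00 X46.55 Y9.34
M3 S204
G1 X43.58 Y21.96 F3747
G1 X51.60 Y32.15
G1 X64.56 Y32.23
G1 X72.71 Y22.15
G1 X69.91 Y9.49
G1 X58.27 Y3.79
G1 X46.55 Y9.34
M5
G00 X0.00 Y0.00

Since the viewBox matches the mm dimensions, user units are millimetres directly. The only transform is the Y-flip y_m = 114.92 − y_svg.

Shape 1 is a circle drawn with `<circle>`. Its stroke #0000ff means engrave at S204, F3747. After flipping Y the toolpath is (110.62,91.79) → (104.83,105.77) → (90.85,111.56) → (76.87,105.77) → (71.08,91.79) → (76.87,77.81) → (90.85,72.02) → (104.83,77.81) → (110.62,91.79), returning to the start.

Shape 2 is a cubic bezier drawn with `<path>`. Its stroke #0000ff means engrave at S204, F3747. After flipping Y the toolpath is (45.07,18.40) → (57.40,18.01) → (77.07,17.59) → (93.62,16.77) → (96.56,15.19).

Shape 3 is a cubic bezier drawn with `<path>`. Its stroke #ff8800 means cut at S930, F522. After flipping Y the toolpath is (79.62,36.58) → (91.58,46.74) → (110.29,62.41) → (123.38,77.74) → (118.47,86.85).

Shape 4 is a regular polygon drawn with `<path>`. Its stroke #0000ff means engrave at S204, F3747. After flipping Y the toolpath is (39.07,77.55) → (50.73,70.11) → (52.19,56.35) → (42.34,46.64) → (28.61,48.28) → (21.33,60.04) → (25.99,73.07) → (39.07,77.55), returning to the start.

Shape 5 is a open polyline drawn with `<path>`. Its stroke #0000ff means engrave at S204, F3747. After flipping Y the toolpath is (62.37,73.01) → (35.46,83.77) → (43.06,30.01) → (142.22,99.91) → (18.48,52.32).

Shape 6 is a cubic bezier drawn with `<path>`. Its stroke #ff8800 means cut at S930, F522. After flipping Y the toolpath is (29.33,86.91) → (37.56,89.39) → (48.67,90.25) → (58.06,92.34) → (61.12,98.51).

Shape 7 is a regular polygon drawn with `<polygon>`. Its stroke #0000ff means engrave at S204, F3747. After flipping Y the toolpath is (46.55,9.34) → (43.58,21.96) → (51.60,32.15) → (64.56,32.23) → (72.71,22.15) → (69.91,9.49) → (58.27,3.79) → (46.55,9.34), returning to the start.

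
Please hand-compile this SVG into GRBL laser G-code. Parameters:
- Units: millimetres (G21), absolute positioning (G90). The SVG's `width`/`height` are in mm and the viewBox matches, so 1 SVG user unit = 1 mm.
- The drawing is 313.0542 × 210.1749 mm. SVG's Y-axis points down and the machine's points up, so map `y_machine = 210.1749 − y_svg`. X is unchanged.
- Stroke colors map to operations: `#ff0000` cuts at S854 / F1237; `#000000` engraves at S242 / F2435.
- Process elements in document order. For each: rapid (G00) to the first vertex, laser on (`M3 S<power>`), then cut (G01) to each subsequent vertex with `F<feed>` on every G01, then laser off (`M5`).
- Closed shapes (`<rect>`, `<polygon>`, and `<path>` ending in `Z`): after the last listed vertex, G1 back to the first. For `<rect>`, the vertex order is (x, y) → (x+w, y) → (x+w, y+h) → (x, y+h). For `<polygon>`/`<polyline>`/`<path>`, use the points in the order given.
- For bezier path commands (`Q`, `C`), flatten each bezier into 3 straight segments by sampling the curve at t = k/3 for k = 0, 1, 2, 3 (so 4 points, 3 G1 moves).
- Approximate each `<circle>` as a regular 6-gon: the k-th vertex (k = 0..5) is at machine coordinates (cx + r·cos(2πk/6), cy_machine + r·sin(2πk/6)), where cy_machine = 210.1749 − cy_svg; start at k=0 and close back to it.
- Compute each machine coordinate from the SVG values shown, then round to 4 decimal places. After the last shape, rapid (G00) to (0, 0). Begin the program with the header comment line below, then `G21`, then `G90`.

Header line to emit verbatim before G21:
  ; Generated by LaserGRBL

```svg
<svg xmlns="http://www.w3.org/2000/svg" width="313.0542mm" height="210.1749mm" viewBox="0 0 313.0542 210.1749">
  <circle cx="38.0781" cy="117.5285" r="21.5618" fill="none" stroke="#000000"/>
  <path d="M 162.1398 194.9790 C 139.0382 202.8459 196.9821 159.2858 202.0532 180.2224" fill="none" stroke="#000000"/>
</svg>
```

; Generated by LaserGRBL
G21
G90
G00 X59.6399 Y92.6464
M3 S242
G01 X48.8590 Y111.3195 F2435
G01 X27.2972 Y111.3195 F2435
G01 X16.5163 Y92.6464 F2435
G01 X27.2972 Y73.9733 F2435
G01 X48.8590 Y73.9733 F2435
G01 X59.6399 Y92.6464 F2435
M5
G00 X162.1398 Y15.1959
M3 S242
G01 X161.0934 Y20.1779 F2435
G01 X184.3178 Y33.6837 F2435
G01 X202.0532 Y29.9525 F2435
M5
G00 X0.0000 Y0.0000

viewBox `0 0 313.0542 210.1749` with mm width/height → 1 unit = 1 mm. Flip: y_m = 210.1749 − y_svg.

**Shape 1** — `<circle>` circle, stroke `#000000` → engrave (S242, F2435). Machine vertices: (59.6399,92.6464) → (48.8590,111.3195) → (27.2972,111.3195) → (16.5163,92.6464) → (27.2972,73.9733) → (48.8590,73.9733) → (59.6399,92.6464). Closed: final G1 returns to the first vertex.

**Shape 2** — `<path>` cubic bezier, stroke `#000000` → engrave (S242, F2435). Control points (SVG): P0=(162.1398,194.9790), P1=(139.0382,202.8459), P2=(196.9821,159.2858), P3=(202.0532,180.2224); sampled at t=k/3. Machine vertices: (162.1398,15.1959) → (161.0934,20.1779) → (184.3178,33.6837) → (202.0532,29.9525). Open path.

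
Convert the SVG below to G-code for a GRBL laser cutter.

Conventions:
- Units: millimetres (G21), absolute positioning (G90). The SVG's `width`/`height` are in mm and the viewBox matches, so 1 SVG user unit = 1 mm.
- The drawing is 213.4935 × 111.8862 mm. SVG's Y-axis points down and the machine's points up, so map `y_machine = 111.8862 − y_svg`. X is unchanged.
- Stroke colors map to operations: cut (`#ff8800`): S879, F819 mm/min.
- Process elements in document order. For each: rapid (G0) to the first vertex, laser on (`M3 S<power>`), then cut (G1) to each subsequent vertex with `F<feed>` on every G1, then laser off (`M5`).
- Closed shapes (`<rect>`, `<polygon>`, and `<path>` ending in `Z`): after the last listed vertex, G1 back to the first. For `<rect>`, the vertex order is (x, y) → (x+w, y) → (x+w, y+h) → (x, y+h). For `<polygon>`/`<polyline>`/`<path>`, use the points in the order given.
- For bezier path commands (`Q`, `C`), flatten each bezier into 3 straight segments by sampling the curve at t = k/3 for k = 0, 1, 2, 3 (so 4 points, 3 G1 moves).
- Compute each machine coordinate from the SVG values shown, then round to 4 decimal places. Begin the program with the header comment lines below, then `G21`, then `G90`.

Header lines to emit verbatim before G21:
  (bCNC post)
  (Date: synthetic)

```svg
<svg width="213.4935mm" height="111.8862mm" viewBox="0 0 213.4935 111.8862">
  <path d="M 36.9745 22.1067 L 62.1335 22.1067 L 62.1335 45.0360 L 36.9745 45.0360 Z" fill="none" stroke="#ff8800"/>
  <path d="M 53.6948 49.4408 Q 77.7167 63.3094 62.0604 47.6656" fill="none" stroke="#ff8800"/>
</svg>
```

viewBox `0 0 213.4935 111.8862` with mm width/height → 1 unit = 1 mm. Flip: y_m = 111.8862 − y_svg.

**Shape 1** — `<path>` rectangle, stroke `#ff8800` → cut (S879, F819). Machine vertices: (36.9745,89.7795) → (62.1335,89.7795) → (62.1335,66.8502) → (36.9745,66.8502) → (36.9745,89.7795). Closed: final G1 returns to the first vertex.

**Shape 2** — `<path>` quadratic bezier, stroke `#ff8800` → cut (S879, F819). Control points (SVG): P0=(53.6948,49.4408), P1=(77.7167,63.3094), P2=(62.0604,47.6656); sampled at t=k/3. Machine vertices: (53.6948,62.4454) → (65.3007,56.4788) → (68.0892,57.0706) → (62.0604,64.2206). Open path.

(bCNC post)
(Date: synthetic)
G21
G90
G0 X36.9745 Y89.7795
M3 S879
G1 X62.1335 Y89.7795 F819
G1 X62.1335 Y66.8502 F819
G1 X36.9745 Y66.8502 F819
G1 X36.9745 Y89.7795 F819
M5
G0 X53.6948 Y62.4454
M3 S879
G1 X65.3007 Y56.4788 F819
G1 X68.0892 Y57.0706 F819
G1 X62.0604 Y64.2206 F819
M5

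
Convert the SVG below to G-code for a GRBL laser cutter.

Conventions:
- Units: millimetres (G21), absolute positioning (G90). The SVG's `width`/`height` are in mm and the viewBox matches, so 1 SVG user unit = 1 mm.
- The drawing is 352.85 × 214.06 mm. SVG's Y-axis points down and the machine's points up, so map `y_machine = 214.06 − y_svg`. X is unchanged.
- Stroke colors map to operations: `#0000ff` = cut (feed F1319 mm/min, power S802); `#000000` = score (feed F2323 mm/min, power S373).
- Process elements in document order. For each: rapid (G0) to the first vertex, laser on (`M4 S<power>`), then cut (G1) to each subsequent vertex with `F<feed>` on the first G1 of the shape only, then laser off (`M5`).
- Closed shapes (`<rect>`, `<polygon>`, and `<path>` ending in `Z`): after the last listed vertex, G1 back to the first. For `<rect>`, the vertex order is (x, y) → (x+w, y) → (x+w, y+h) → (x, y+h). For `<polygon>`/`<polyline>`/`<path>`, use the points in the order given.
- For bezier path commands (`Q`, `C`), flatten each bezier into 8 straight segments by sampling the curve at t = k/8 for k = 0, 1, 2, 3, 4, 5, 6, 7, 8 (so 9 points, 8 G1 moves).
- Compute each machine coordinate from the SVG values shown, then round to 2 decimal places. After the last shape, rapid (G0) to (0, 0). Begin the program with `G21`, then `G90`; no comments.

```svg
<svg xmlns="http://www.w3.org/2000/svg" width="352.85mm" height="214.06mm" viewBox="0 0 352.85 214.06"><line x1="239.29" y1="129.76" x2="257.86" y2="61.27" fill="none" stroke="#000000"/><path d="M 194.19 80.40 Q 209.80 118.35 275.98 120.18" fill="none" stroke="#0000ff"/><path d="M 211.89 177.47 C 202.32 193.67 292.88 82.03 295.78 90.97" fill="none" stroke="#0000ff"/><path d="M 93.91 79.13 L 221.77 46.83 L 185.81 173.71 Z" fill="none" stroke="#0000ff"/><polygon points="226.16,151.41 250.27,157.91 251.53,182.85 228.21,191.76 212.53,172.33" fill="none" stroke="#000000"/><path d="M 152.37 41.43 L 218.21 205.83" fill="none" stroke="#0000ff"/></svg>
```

G21
G90
G0 X239.29 Y84.30
M4 S373
G1 X257.86 Y152.79 F2323
M5
G0 X194.19 Y133.66
M4 S802
G1 X198.88 Y124.74 F1319
G1 X205.16 Y116.94
G1 X213.01 Y110.28
G1 X222.44 Y104.74
G1 X233.46 Y100.33
G1 X246.05 Y97.05
G1 X260.23 Y94.90
G1 X275.98 Y93.88
M5
G0 X211.89 Y36.59
M4 S802
G1 X212.63 Y36.02 F1319
G1 X220.55 Y44.53
G1 X233.46 Y59.20
G1 X249.16 Y77.12
G1 X265.44 Y95.38
G1 X280.10 Y111.07
G1 X290.95 Y121.28
G1 X295.78 Y123.09
M5
G0 X93.91 Y134.93
M4 S802
G1 X221.77 Y167.23 F1319
G1 X185.81 Y40.35
G1 X93.91 Y134.93
M5
G0 X226.16 Y62.65
M4 S373
G1 X250.27 Y56.15 F2323
G1 X251.53 Y31.21
G1 X228.21 Y22.30
G1 X212.53 Y41.73
G1 X226.16 Y62.65
M5
G0 X152.37 Y172.63
M4 S802
G1 X218.21 Y8.23 F1319
M5
G0 X0.00 Y0.00

viewBox `0 0 352.85 214.06` with mm width/height → 1 unit = 1 mm. Flip: y_m = 214.06 − y_svg.

**Shape 1** — `<line>` line segment, stroke `#000000` → score (S373, F2323). Machine vertices: (239.29,84.30) → (257.86,152.79). Open path.

**Shape 2** — `<path>` quadratic bezier, stroke `#0000ff` → cut (S802, F1319). Control points (SVG): P0=(194.19,80.40), P1=(209.80,118.35), P2=(275.98,120.18); sampled at t=k/8. Machine vertices: (194.19,133.66) → (198.88,124.74) → (205.16,116.94) → (213.01,110.28) → (222.44,104.74) → (233.46,100.33) → (246.05,97.05) → (260.23,94.90) → (275.98,93.88). Open path.

**Shape 3** — `<path>` cubic bezier, stroke `#0000ff` → cut (S802, F1319). Control points (SVG): P0=(211.89,177.47), P1=(202.32,193.67), P2=(292.88,82.03), P3=(295.78,90.97); sampled at t=k/8. Machine vertices: (211.89,36.59) → (212.63,36.02) → (220.55,44.53) → (233.46,59.20) → (249.16,77.12) → (265.44,95.38) → (280.10,111.07) → (290.95,121.28) → (295.78,123.09). Open path.

**Shape 4** — `<path>` regular polygon, stroke `#0000ff` → cut (S802, F1319). Machine vertices: (93.91,134.93) → (221.77,167.23) → (185.81,40.35) → (93.91,134.93). Closed: final G1 returns to the first vertex.

**Shape 5** — `<polygon>` regular polygon, stroke `#000000` → score (S373, F2323). Machine vertices: (226.16,62.65) → (250.27,56.15) → (251.53,31.21) → (228.21,22.30) → (212.53,41.73) → (226.16,62.65). Closed: final G1 returns to the first vertex.

**Shape 6** — `<path>` line segment, stroke `#0000ff` → cut (S802, F1319). Machine vertices: (152.37,172.63) → (218.21,8.23). Open path.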